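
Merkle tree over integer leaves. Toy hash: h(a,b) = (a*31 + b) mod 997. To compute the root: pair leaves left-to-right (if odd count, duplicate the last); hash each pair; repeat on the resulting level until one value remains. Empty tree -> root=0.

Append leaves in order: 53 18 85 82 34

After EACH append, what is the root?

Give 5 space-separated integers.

After append 53 (leaves=[53]):
  L0: [53]
  root=53
After append 18 (leaves=[53, 18]):
  L0: [53, 18]
  L1: h(53,18)=(53*31+18)%997=664 -> [664]
  root=664
After append 85 (leaves=[53, 18, 85]):
  L0: [53, 18, 85]
  L1: h(53,18)=(53*31+18)%997=664 h(85,85)=(85*31+85)%997=726 -> [664, 726]
  L2: h(664,726)=(664*31+726)%997=373 -> [373]
  root=373
After append 82 (leaves=[53, 18, 85, 82]):
  L0: [53, 18, 85, 82]
  L1: h(53,18)=(53*31+18)%997=664 h(85,82)=(85*31+82)%997=723 -> [664, 723]
  L2: h(664,723)=(664*31+723)%997=370 -> [370]
  root=370
After append 34 (leaves=[53, 18, 85, 82, 34]):
  L0: [53, 18, 85, 82, 34]
  L1: h(53,18)=(53*31+18)%997=664 h(85,82)=(85*31+82)%997=723 h(34,34)=(34*31+34)%997=91 -> [664, 723, 91]
  L2: h(664,723)=(664*31+723)%997=370 h(91,91)=(91*31+91)%997=918 -> [370, 918]
  L3: h(370,918)=(370*31+918)%997=424 -> [424]
  root=424

Answer: 53 664 373 370 424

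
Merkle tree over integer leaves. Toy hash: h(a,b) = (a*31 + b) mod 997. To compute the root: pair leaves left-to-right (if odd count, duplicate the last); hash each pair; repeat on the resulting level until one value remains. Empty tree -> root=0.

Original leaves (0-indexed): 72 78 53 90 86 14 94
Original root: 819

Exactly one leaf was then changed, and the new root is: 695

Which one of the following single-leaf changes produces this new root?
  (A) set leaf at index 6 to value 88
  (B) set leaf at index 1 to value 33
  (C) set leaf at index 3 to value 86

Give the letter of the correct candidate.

Answer: C

Derivation:
Original leaves: [72, 78, 53, 90, 86, 14, 94]
Target new root: 695
Try each candidate change and compute the resulting root:
Candidate A: set leaf[6] = 88 -> leaves = [72, 78, 53, 90, 86, 14, 88]
  L0: [72, 78, 53, 90, 86, 14, 88]
  L1: h(72,78)=(72*31+78)%997=316 h(53,90)=(53*31+90)%997=736 h(86,14)=(86*31+14)%997=686 h(88,88)=(88*31+88)%997=822 -> [316, 736, 686, 822]
  L2: h(316,736)=(316*31+736)%997=562 h(686,822)=(686*31+822)%997=154 -> [562, 154]
  L3: h(562,154)=(562*31+154)%997=627 -> [627]
  root = 627 != target 695
Candidate B: set leaf[1] = 33 -> leaves = [72, 33, 53, 90, 86, 14, 94]
  L0: [72, 33, 53, 90, 86, 14, 94]
  L1: h(72,33)=(72*31+33)%997=271 h(53,90)=(53*31+90)%997=736 h(86,14)=(86*31+14)%997=686 h(94,94)=(94*31+94)%997=17 -> [271, 736, 686, 17]
  L2: h(271,736)=(271*31+736)%997=164 h(686,17)=(686*31+17)%997=346 -> [164, 346]
  L3: h(164,346)=(164*31+346)%997=445 -> [445]
  root = 445 != target 695
Candidate C: set leaf[3] = 86 -> leaves = [72, 78, 53, 86, 86, 14, 94]
  L0: [72, 78, 53, 86, 86, 14, 94]
  L1: h(72,78)=(72*31+78)%997=316 h(53,86)=(53*31+86)%997=732 h(86,14)=(86*31+14)%997=686 h(94,94)=(94*31+94)%997=17 -> [316, 732, 686, 17]
  L2: h(316,732)=(316*31+732)%997=558 h(686,17)=(686*31+17)%997=346 -> [558, 346]
  L3: h(558,346)=(558*31+346)%997=695 -> [695]
  root = 695 == target 695  ** MATCH **
Candidate C produces the target root.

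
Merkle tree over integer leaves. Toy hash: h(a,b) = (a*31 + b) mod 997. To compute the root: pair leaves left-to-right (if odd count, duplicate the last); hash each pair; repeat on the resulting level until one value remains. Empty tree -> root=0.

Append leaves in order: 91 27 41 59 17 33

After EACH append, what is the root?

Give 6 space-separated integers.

Answer: 91 854 867 885 975 490

Derivation:
After append 91 (leaves=[91]):
  L0: [91]
  root=91
After append 27 (leaves=[91, 27]):
  L0: [91, 27]
  L1: h(91,27)=(91*31+27)%997=854 -> [854]
  root=854
After append 41 (leaves=[91, 27, 41]):
  L0: [91, 27, 41]
  L1: h(91,27)=(91*31+27)%997=854 h(41,41)=(41*31+41)%997=315 -> [854, 315]
  L2: h(854,315)=(854*31+315)%997=867 -> [867]
  root=867
After append 59 (leaves=[91, 27, 41, 59]):
  L0: [91, 27, 41, 59]
  L1: h(91,27)=(91*31+27)%997=854 h(41,59)=(41*31+59)%997=333 -> [854, 333]
  L2: h(854,333)=(854*31+333)%997=885 -> [885]
  root=885
After append 17 (leaves=[91, 27, 41, 59, 17]):
  L0: [91, 27, 41, 59, 17]
  L1: h(91,27)=(91*31+27)%997=854 h(41,59)=(41*31+59)%997=333 h(17,17)=(17*31+17)%997=544 -> [854, 333, 544]
  L2: h(854,333)=(854*31+333)%997=885 h(544,544)=(544*31+544)%997=459 -> [885, 459]
  L3: h(885,459)=(885*31+459)%997=975 -> [975]
  root=975
After append 33 (leaves=[91, 27, 41, 59, 17, 33]):
  L0: [91, 27, 41, 59, 17, 33]
  L1: h(91,27)=(91*31+27)%997=854 h(41,59)=(41*31+59)%997=333 h(17,33)=(17*31+33)%997=560 -> [854, 333, 560]
  L2: h(854,333)=(854*31+333)%997=885 h(560,560)=(560*31+560)%997=971 -> [885, 971]
  L3: h(885,971)=(885*31+971)%997=490 -> [490]
  root=490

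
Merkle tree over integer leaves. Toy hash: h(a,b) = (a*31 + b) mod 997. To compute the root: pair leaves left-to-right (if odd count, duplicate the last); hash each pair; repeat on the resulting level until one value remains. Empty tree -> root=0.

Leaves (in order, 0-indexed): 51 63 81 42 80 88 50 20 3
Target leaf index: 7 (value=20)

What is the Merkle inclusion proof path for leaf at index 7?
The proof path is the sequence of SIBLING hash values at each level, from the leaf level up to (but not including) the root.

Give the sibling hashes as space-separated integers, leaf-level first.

L0 (leaves): [51, 63, 81, 42, 80, 88, 50, 20, 3], target index=7
L1: h(51,63)=(51*31+63)%997=647 [pair 0] h(81,42)=(81*31+42)%997=559 [pair 1] h(80,88)=(80*31+88)%997=574 [pair 2] h(50,20)=(50*31+20)%997=573 [pair 3] h(3,3)=(3*31+3)%997=96 [pair 4] -> [647, 559, 574, 573, 96]
  Sibling for proof at L0: 50
L2: h(647,559)=(647*31+559)%997=676 [pair 0] h(574,573)=(574*31+573)%997=421 [pair 1] h(96,96)=(96*31+96)%997=81 [pair 2] -> [676, 421, 81]
  Sibling for proof at L1: 574
L3: h(676,421)=(676*31+421)%997=440 [pair 0] h(81,81)=(81*31+81)%997=598 [pair 1] -> [440, 598]
  Sibling for proof at L2: 676
L4: h(440,598)=(440*31+598)%997=280 [pair 0] -> [280]
  Sibling for proof at L3: 598
Root: 280
Proof path (sibling hashes from leaf to root): [50, 574, 676, 598]

Answer: 50 574 676 598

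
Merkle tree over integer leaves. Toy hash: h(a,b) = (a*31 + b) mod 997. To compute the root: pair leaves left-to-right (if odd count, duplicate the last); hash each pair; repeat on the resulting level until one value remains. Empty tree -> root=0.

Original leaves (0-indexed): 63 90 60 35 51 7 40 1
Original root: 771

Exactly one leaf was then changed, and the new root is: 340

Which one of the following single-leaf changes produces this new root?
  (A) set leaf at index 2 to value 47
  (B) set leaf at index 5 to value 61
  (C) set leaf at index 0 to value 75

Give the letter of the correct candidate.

Original leaves: [63, 90, 60, 35, 51, 7, 40, 1]
Target new root: 340
Try each candidate change and compute the resulting root:
Candidate A: set leaf[2] = 47 -> leaves = [63, 90, 47, 35, 51, 7, 40, 1]
  L0: [63, 90, 47, 35, 51, 7, 40, 1]
  L1: h(63,90)=(63*31+90)%997=49 h(47,35)=(47*31+35)%997=495 h(51,7)=(51*31+7)%997=591 h(40,1)=(40*31+1)%997=244 -> [49, 495, 591, 244]
  L2: h(49,495)=(49*31+495)%997=20 h(591,244)=(591*31+244)%997=619 -> [20, 619]
  L3: h(20,619)=(20*31+619)%997=242 -> [242]
  root = 242 != target 340
Candidate B: set leaf[5] = 61 -> leaves = [63, 90, 60, 35, 51, 61, 40, 1]
  L0: [63, 90, 60, 35, 51, 61, 40, 1]
  L1: h(63,90)=(63*31+90)%997=49 h(60,35)=(60*31+35)%997=898 h(51,61)=(51*31+61)%997=645 h(40,1)=(40*31+1)%997=244 -> [49, 898, 645, 244]
  L2: h(49,898)=(49*31+898)%997=423 h(645,244)=(645*31+244)%997=299 -> [423, 299]
  L3: h(423,299)=(423*31+299)%997=451 -> [451]
  root = 451 != target 340
Candidate C: set leaf[0] = 75 -> leaves = [75, 90, 60, 35, 51, 7, 40, 1]
  L0: [75, 90, 60, 35, 51, 7, 40, 1]
  L1: h(75,90)=(75*31+90)%997=421 h(60,35)=(60*31+35)%997=898 h(51,7)=(51*31+7)%997=591 h(40,1)=(40*31+1)%997=244 -> [421, 898, 591, 244]
  L2: h(421,898)=(421*31+898)%997=988 h(591,244)=(591*31+244)%997=619 -> [988, 619]
  L3: h(988,619)=(988*31+619)%997=340 -> [340]
  root = 340 == target 340  ** MATCH **
Candidate C produces the target root.

Answer: C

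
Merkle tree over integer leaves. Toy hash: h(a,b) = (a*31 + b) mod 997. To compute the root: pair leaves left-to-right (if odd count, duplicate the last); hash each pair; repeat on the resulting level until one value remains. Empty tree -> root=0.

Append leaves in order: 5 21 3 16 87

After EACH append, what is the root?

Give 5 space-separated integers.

After append 5 (leaves=[5]):
  L0: [5]
  root=5
After append 21 (leaves=[5, 21]):
  L0: [5, 21]
  L1: h(5,21)=(5*31+21)%997=176 -> [176]
  root=176
After append 3 (leaves=[5, 21, 3]):
  L0: [5, 21, 3]
  L1: h(5,21)=(5*31+21)%997=176 h(3,3)=(3*31+3)%997=96 -> [176, 96]
  L2: h(176,96)=(176*31+96)%997=567 -> [567]
  root=567
After append 16 (leaves=[5, 21, 3, 16]):
  L0: [5, 21, 3, 16]
  L1: h(5,21)=(5*31+21)%997=176 h(3,16)=(3*31+16)%997=109 -> [176, 109]
  L2: h(176,109)=(176*31+109)%997=580 -> [580]
  root=580
After append 87 (leaves=[5, 21, 3, 16, 87]):
  L0: [5, 21, 3, 16, 87]
  L1: h(5,21)=(5*31+21)%997=176 h(3,16)=(3*31+16)%997=109 h(87,87)=(87*31+87)%997=790 -> [176, 109, 790]
  L2: h(176,109)=(176*31+109)%997=580 h(790,790)=(790*31+790)%997=355 -> [580, 355]
  L3: h(580,355)=(580*31+355)%997=389 -> [389]
  root=389

Answer: 5 176 567 580 389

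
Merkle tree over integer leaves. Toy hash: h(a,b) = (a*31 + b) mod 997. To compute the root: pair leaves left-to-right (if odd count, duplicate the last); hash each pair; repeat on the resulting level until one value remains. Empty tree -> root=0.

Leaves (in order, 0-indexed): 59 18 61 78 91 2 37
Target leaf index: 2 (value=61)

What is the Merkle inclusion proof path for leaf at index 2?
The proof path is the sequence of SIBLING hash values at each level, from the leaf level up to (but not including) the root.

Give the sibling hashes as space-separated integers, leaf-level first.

Answer: 78 850 961

Derivation:
L0 (leaves): [59, 18, 61, 78, 91, 2, 37], target index=2
L1: h(59,18)=(59*31+18)%997=850 [pair 0] h(61,78)=(61*31+78)%997=972 [pair 1] h(91,2)=(91*31+2)%997=829 [pair 2] h(37,37)=(37*31+37)%997=187 [pair 3] -> [850, 972, 829, 187]
  Sibling for proof at L0: 78
L2: h(850,972)=(850*31+972)%997=403 [pair 0] h(829,187)=(829*31+187)%997=961 [pair 1] -> [403, 961]
  Sibling for proof at L1: 850
L3: h(403,961)=(403*31+961)%997=493 [pair 0] -> [493]
  Sibling for proof at L2: 961
Root: 493
Proof path (sibling hashes from leaf to root): [78, 850, 961]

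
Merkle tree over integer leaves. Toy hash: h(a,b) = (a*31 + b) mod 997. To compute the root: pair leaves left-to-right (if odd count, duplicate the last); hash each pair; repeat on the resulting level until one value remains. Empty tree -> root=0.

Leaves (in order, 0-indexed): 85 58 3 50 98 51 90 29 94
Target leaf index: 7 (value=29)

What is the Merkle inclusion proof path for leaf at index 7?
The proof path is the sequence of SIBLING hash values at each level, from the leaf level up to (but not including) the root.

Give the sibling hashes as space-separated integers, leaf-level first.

L0 (leaves): [85, 58, 3, 50, 98, 51, 90, 29, 94], target index=7
L1: h(85,58)=(85*31+58)%997=699 [pair 0] h(3,50)=(3*31+50)%997=143 [pair 1] h(98,51)=(98*31+51)%997=98 [pair 2] h(90,29)=(90*31+29)%997=825 [pair 3] h(94,94)=(94*31+94)%997=17 [pair 4] -> [699, 143, 98, 825, 17]
  Sibling for proof at L0: 90
L2: h(699,143)=(699*31+143)%997=875 [pair 0] h(98,825)=(98*31+825)%997=872 [pair 1] h(17,17)=(17*31+17)%997=544 [pair 2] -> [875, 872, 544]
  Sibling for proof at L1: 98
L3: h(875,872)=(875*31+872)%997=81 [pair 0] h(544,544)=(544*31+544)%997=459 [pair 1] -> [81, 459]
  Sibling for proof at L2: 875
L4: h(81,459)=(81*31+459)%997=976 [pair 0] -> [976]
  Sibling for proof at L3: 459
Root: 976
Proof path (sibling hashes from leaf to root): [90, 98, 875, 459]

Answer: 90 98 875 459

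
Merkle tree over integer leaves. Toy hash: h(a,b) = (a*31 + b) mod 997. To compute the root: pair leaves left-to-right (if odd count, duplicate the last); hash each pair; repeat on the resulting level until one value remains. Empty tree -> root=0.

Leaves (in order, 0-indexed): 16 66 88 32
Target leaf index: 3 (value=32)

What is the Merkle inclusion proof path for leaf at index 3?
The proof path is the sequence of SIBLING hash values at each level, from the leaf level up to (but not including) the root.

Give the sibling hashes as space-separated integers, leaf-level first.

Answer: 88 562

Derivation:
L0 (leaves): [16, 66, 88, 32], target index=3
L1: h(16,66)=(16*31+66)%997=562 [pair 0] h(88,32)=(88*31+32)%997=766 [pair 1] -> [562, 766]
  Sibling for proof at L0: 88
L2: h(562,766)=(562*31+766)%997=242 [pair 0] -> [242]
  Sibling for proof at L1: 562
Root: 242
Proof path (sibling hashes from leaf to root): [88, 562]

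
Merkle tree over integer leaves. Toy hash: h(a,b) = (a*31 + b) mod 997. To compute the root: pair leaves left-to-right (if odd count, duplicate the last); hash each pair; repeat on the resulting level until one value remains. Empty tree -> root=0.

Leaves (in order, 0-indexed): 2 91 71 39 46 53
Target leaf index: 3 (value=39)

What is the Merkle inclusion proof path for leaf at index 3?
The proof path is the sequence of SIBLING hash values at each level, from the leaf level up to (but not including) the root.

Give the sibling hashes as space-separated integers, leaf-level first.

Answer: 71 153 469

Derivation:
L0 (leaves): [2, 91, 71, 39, 46, 53], target index=3
L1: h(2,91)=(2*31+91)%997=153 [pair 0] h(71,39)=(71*31+39)%997=246 [pair 1] h(46,53)=(46*31+53)%997=482 [pair 2] -> [153, 246, 482]
  Sibling for proof at L0: 71
L2: h(153,246)=(153*31+246)%997=4 [pair 0] h(482,482)=(482*31+482)%997=469 [pair 1] -> [4, 469]
  Sibling for proof at L1: 153
L3: h(4,469)=(4*31+469)%997=593 [pair 0] -> [593]
  Sibling for proof at L2: 469
Root: 593
Proof path (sibling hashes from leaf to root): [71, 153, 469]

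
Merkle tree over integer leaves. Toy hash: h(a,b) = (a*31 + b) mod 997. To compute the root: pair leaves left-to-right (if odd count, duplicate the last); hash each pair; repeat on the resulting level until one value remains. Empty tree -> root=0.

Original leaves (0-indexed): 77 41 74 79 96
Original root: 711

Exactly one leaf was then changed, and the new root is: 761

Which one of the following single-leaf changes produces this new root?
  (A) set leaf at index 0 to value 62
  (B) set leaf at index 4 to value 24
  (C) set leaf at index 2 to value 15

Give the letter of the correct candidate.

Original leaves: [77, 41, 74, 79, 96]
Target new root: 761
Try each candidate change and compute the resulting root:
Candidate A: set leaf[0] = 62 -> leaves = [62, 41, 74, 79, 96]
  L0: [62, 41, 74, 79, 96]
  L1: h(62,41)=(62*31+41)%997=966 h(74,79)=(74*31+79)%997=379 h(96,96)=(96*31+96)%997=81 -> [966, 379, 81]
  L2: h(966,379)=(966*31+379)%997=415 h(81,81)=(81*31+81)%997=598 -> [415, 598]
  L3: h(415,598)=(415*31+598)%997=502 -> [502]
  root = 502 != target 761
Candidate B: set leaf[4] = 24 -> leaves = [77, 41, 74, 79, 24]
  L0: [77, 41, 74, 79, 24]
  L1: h(77,41)=(77*31+41)%997=434 h(74,79)=(74*31+79)%997=379 h(24,24)=(24*31+24)%997=768 -> [434, 379, 768]
  L2: h(434,379)=(434*31+379)%997=872 h(768,768)=(768*31+768)%997=648 -> [872, 648]
  L3: h(872,648)=(872*31+648)%997=761 -> [761]
  root = 761 == target 761  ** MATCH **
Candidate C: set leaf[2] = 15 -> leaves = [77, 41, 15, 79, 96]
  L0: [77, 41, 15, 79, 96]
  L1: h(77,41)=(77*31+41)%997=434 h(15,79)=(15*31+79)%997=544 h(96,96)=(96*31+96)%997=81 -> [434, 544, 81]
  L2: h(434,544)=(434*31+544)%997=40 h(81,81)=(81*31+81)%997=598 -> [40, 598]
  L3: h(40,598)=(40*31+598)%997=841 -> [841]
  root = 841 != target 761
Candidate B produces the target root.

Answer: B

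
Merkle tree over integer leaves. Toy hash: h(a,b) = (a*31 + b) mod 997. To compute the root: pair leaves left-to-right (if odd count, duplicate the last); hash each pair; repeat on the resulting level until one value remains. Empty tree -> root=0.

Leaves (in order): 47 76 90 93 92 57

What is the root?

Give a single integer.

L0: [47, 76, 90, 93, 92, 57]
L1: h(47,76)=(47*31+76)%997=536 h(90,93)=(90*31+93)%997=889 h(92,57)=(92*31+57)%997=915 -> [536, 889, 915]
L2: h(536,889)=(536*31+889)%997=556 h(915,915)=(915*31+915)%997=367 -> [556, 367]
L3: h(556,367)=(556*31+367)%997=654 -> [654]

Answer: 654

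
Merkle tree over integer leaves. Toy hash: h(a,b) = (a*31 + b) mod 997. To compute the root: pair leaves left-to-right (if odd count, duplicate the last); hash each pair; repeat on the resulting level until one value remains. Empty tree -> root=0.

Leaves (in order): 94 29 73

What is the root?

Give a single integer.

Answer: 848

Derivation:
L0: [94, 29, 73]
L1: h(94,29)=(94*31+29)%997=949 h(73,73)=(73*31+73)%997=342 -> [949, 342]
L2: h(949,342)=(949*31+342)%997=848 -> [848]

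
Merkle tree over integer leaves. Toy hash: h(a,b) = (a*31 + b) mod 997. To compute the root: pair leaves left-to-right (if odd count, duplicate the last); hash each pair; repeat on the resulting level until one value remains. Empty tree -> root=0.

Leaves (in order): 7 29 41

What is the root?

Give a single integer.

L0: [7, 29, 41]
L1: h(7,29)=(7*31+29)%997=246 h(41,41)=(41*31+41)%997=315 -> [246, 315]
L2: h(246,315)=(246*31+315)%997=962 -> [962]

Answer: 962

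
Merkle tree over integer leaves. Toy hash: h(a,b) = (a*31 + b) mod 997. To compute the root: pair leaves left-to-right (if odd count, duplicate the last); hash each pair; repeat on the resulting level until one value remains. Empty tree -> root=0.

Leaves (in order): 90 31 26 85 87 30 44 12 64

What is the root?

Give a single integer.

Answer: 895

Derivation:
L0: [90, 31, 26, 85, 87, 30, 44, 12, 64]
L1: h(90,31)=(90*31+31)%997=827 h(26,85)=(26*31+85)%997=891 h(87,30)=(87*31+30)%997=733 h(44,12)=(44*31+12)%997=379 h(64,64)=(64*31+64)%997=54 -> [827, 891, 733, 379, 54]
L2: h(827,891)=(827*31+891)%997=606 h(733,379)=(733*31+379)%997=171 h(54,54)=(54*31+54)%997=731 -> [606, 171, 731]
L3: h(606,171)=(606*31+171)%997=14 h(731,731)=(731*31+731)%997=461 -> [14, 461]
L4: h(14,461)=(14*31+461)%997=895 -> [895]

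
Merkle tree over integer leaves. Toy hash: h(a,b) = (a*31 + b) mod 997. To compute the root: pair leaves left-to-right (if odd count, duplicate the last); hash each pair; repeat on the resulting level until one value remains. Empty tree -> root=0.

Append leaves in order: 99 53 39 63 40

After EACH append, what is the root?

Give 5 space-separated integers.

Answer: 99 131 324 348 901

Derivation:
After append 99 (leaves=[99]):
  L0: [99]
  root=99
After append 53 (leaves=[99, 53]):
  L0: [99, 53]
  L1: h(99,53)=(99*31+53)%997=131 -> [131]
  root=131
After append 39 (leaves=[99, 53, 39]):
  L0: [99, 53, 39]
  L1: h(99,53)=(99*31+53)%997=131 h(39,39)=(39*31+39)%997=251 -> [131, 251]
  L2: h(131,251)=(131*31+251)%997=324 -> [324]
  root=324
After append 63 (leaves=[99, 53, 39, 63]):
  L0: [99, 53, 39, 63]
  L1: h(99,53)=(99*31+53)%997=131 h(39,63)=(39*31+63)%997=275 -> [131, 275]
  L2: h(131,275)=(131*31+275)%997=348 -> [348]
  root=348
After append 40 (leaves=[99, 53, 39, 63, 40]):
  L0: [99, 53, 39, 63, 40]
  L1: h(99,53)=(99*31+53)%997=131 h(39,63)=(39*31+63)%997=275 h(40,40)=(40*31+40)%997=283 -> [131, 275, 283]
  L2: h(131,275)=(131*31+275)%997=348 h(283,283)=(283*31+283)%997=83 -> [348, 83]
  L3: h(348,83)=(348*31+83)%997=901 -> [901]
  root=901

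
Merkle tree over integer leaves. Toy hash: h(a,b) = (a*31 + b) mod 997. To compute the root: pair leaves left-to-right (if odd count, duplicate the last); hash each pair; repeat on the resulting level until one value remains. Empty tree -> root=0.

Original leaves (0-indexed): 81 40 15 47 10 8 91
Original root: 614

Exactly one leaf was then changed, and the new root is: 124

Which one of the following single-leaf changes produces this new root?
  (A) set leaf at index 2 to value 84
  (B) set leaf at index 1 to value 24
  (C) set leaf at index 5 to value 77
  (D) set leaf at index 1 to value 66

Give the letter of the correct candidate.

Answer: A

Derivation:
Original leaves: [81, 40, 15, 47, 10, 8, 91]
Target new root: 124
Try each candidate change and compute the resulting root:
Candidate A: set leaf[2] = 84 -> leaves = [81, 40, 84, 47, 10, 8, 91]
  L0: [81, 40, 84, 47, 10, 8, 91]
  L1: h(81,40)=(81*31+40)%997=557 h(84,47)=(84*31+47)%997=657 h(10,8)=(10*31+8)%997=318 h(91,91)=(91*31+91)%997=918 -> [557, 657, 318, 918]
  L2: h(557,657)=(557*31+657)%997=975 h(318,918)=(318*31+918)%997=806 -> [975, 806]
  L3: h(975,806)=(975*31+806)%997=124 -> [124]
  root = 124 == target 124  ** MATCH **
Candidate B: set leaf[1] = 24 -> leaves = [81, 24, 15, 47, 10, 8, 91]
  L0: [81, 24, 15, 47, 10, 8, 91]
  L1: h(81,24)=(81*31+24)%997=541 h(15,47)=(15*31+47)%997=512 h(10,8)=(10*31+8)%997=318 h(91,91)=(91*31+91)%997=918 -> [541, 512, 318, 918]
  L2: h(541,512)=(541*31+512)%997=334 h(318,918)=(318*31+918)%997=806 -> [334, 806]
  L3: h(334,806)=(334*31+806)%997=193 -> [193]
  root = 193 != target 124
Candidate C: set leaf[5] = 77 -> leaves = [81, 40, 15, 47, 10, 77, 91]
  L0: [81, 40, 15, 47, 10, 77, 91]
  L1: h(81,40)=(81*31+40)%997=557 h(15,47)=(15*31+47)%997=512 h(10,77)=(10*31+77)%997=387 h(91,91)=(91*31+91)%997=918 -> [557, 512, 387, 918]
  L2: h(557,512)=(557*31+512)%997=830 h(387,918)=(387*31+918)%997=951 -> [830, 951]
  L3: h(830,951)=(830*31+951)%997=759 -> [759]
  root = 759 != target 124
Candidate D: set leaf[1] = 66 -> leaves = [81, 66, 15, 47, 10, 8, 91]
  L0: [81, 66, 15, 47, 10, 8, 91]
  L1: h(81,66)=(81*31+66)%997=583 h(15,47)=(15*31+47)%997=512 h(10,8)=(10*31+8)%997=318 h(91,91)=(91*31+91)%997=918 -> [583, 512, 318, 918]
  L2: h(583,512)=(583*31+512)%997=639 h(318,918)=(318*31+918)%997=806 -> [639, 806]
  L3: h(639,806)=(639*31+806)%997=675 -> [675]
  root = 675 != target 124
Candidate A produces the target root.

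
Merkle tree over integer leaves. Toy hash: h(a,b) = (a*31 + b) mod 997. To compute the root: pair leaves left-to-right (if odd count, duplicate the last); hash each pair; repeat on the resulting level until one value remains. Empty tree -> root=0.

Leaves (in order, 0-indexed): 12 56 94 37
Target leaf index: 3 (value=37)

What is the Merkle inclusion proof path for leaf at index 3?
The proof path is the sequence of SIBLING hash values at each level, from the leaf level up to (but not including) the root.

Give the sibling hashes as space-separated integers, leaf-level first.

L0 (leaves): [12, 56, 94, 37], target index=3
L1: h(12,56)=(12*31+56)%997=428 [pair 0] h(94,37)=(94*31+37)%997=957 [pair 1] -> [428, 957]
  Sibling for proof at L0: 94
L2: h(428,957)=(428*31+957)%997=267 [pair 0] -> [267]
  Sibling for proof at L1: 428
Root: 267
Proof path (sibling hashes from leaf to root): [94, 428]

Answer: 94 428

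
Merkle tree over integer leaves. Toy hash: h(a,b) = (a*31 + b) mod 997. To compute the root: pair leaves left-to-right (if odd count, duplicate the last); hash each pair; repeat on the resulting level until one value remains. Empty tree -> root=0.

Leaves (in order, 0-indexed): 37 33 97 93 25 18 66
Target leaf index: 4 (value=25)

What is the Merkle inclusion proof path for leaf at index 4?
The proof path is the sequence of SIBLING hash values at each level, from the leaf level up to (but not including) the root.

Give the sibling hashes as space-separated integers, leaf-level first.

L0 (leaves): [37, 33, 97, 93, 25, 18, 66], target index=4
L1: h(37,33)=(37*31+33)%997=183 [pair 0] h(97,93)=(97*31+93)%997=109 [pair 1] h(25,18)=(25*31+18)%997=793 [pair 2] h(66,66)=(66*31+66)%997=118 [pair 3] -> [183, 109, 793, 118]
  Sibling for proof at L0: 18
L2: h(183,109)=(183*31+109)%997=797 [pair 0] h(793,118)=(793*31+118)%997=773 [pair 1] -> [797, 773]
  Sibling for proof at L1: 118
L3: h(797,773)=(797*31+773)%997=555 [pair 0] -> [555]
  Sibling for proof at L2: 797
Root: 555
Proof path (sibling hashes from leaf to root): [18, 118, 797]

Answer: 18 118 797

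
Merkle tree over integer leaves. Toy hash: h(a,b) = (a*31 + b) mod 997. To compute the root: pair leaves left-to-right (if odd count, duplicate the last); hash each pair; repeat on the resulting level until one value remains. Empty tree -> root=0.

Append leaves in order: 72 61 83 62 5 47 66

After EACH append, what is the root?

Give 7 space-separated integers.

Answer: 72 299 958 937 269 616 532

Derivation:
After append 72 (leaves=[72]):
  L0: [72]
  root=72
After append 61 (leaves=[72, 61]):
  L0: [72, 61]
  L1: h(72,61)=(72*31+61)%997=299 -> [299]
  root=299
After append 83 (leaves=[72, 61, 83]):
  L0: [72, 61, 83]
  L1: h(72,61)=(72*31+61)%997=299 h(83,83)=(83*31+83)%997=662 -> [299, 662]
  L2: h(299,662)=(299*31+662)%997=958 -> [958]
  root=958
After append 62 (leaves=[72, 61, 83, 62]):
  L0: [72, 61, 83, 62]
  L1: h(72,61)=(72*31+61)%997=299 h(83,62)=(83*31+62)%997=641 -> [299, 641]
  L2: h(299,641)=(299*31+641)%997=937 -> [937]
  root=937
After append 5 (leaves=[72, 61, 83, 62, 5]):
  L0: [72, 61, 83, 62, 5]
  L1: h(72,61)=(72*31+61)%997=299 h(83,62)=(83*31+62)%997=641 h(5,5)=(5*31+5)%997=160 -> [299, 641, 160]
  L2: h(299,641)=(299*31+641)%997=937 h(160,160)=(160*31+160)%997=135 -> [937, 135]
  L3: h(937,135)=(937*31+135)%997=269 -> [269]
  root=269
After append 47 (leaves=[72, 61, 83, 62, 5, 47]):
  L0: [72, 61, 83, 62, 5, 47]
  L1: h(72,61)=(72*31+61)%997=299 h(83,62)=(83*31+62)%997=641 h(5,47)=(5*31+47)%997=202 -> [299, 641, 202]
  L2: h(299,641)=(299*31+641)%997=937 h(202,202)=(202*31+202)%997=482 -> [937, 482]
  L3: h(937,482)=(937*31+482)%997=616 -> [616]
  root=616
After append 66 (leaves=[72, 61, 83, 62, 5, 47, 66]):
  L0: [72, 61, 83, 62, 5, 47, 66]
  L1: h(72,61)=(72*31+61)%997=299 h(83,62)=(83*31+62)%997=641 h(5,47)=(5*31+47)%997=202 h(66,66)=(66*31+66)%997=118 -> [299, 641, 202, 118]
  L2: h(299,641)=(299*31+641)%997=937 h(202,118)=(202*31+118)%997=398 -> [937, 398]
  L3: h(937,398)=(937*31+398)%997=532 -> [532]
  root=532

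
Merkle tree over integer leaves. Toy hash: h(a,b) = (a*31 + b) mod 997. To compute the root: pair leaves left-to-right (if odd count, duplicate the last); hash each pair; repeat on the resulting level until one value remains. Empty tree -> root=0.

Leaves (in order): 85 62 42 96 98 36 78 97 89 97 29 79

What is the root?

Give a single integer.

Answer: 879

Derivation:
L0: [85, 62, 42, 96, 98, 36, 78, 97, 89, 97, 29, 79]
L1: h(85,62)=(85*31+62)%997=703 h(42,96)=(42*31+96)%997=401 h(98,36)=(98*31+36)%997=83 h(78,97)=(78*31+97)%997=521 h(89,97)=(89*31+97)%997=862 h(29,79)=(29*31+79)%997=978 -> [703, 401, 83, 521, 862, 978]
L2: h(703,401)=(703*31+401)%997=260 h(83,521)=(83*31+521)%997=103 h(862,978)=(862*31+978)%997=781 -> [260, 103, 781]
L3: h(260,103)=(260*31+103)%997=187 h(781,781)=(781*31+781)%997=67 -> [187, 67]
L4: h(187,67)=(187*31+67)%997=879 -> [879]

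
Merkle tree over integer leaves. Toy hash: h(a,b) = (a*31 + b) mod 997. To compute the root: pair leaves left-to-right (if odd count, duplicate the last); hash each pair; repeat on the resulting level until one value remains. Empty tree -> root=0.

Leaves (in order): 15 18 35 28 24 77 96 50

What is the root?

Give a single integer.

Answer: 727

Derivation:
L0: [15, 18, 35, 28, 24, 77, 96, 50]
L1: h(15,18)=(15*31+18)%997=483 h(35,28)=(35*31+28)%997=116 h(24,77)=(24*31+77)%997=821 h(96,50)=(96*31+50)%997=35 -> [483, 116, 821, 35]
L2: h(483,116)=(483*31+116)%997=134 h(821,35)=(821*31+35)%997=561 -> [134, 561]
L3: h(134,561)=(134*31+561)%997=727 -> [727]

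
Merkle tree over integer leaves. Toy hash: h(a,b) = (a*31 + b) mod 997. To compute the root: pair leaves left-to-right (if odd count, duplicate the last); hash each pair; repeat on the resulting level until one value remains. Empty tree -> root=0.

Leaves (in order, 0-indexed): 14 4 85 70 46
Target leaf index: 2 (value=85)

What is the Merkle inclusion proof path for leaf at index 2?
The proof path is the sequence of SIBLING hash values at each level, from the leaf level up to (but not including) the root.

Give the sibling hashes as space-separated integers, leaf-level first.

Answer: 70 438 245

Derivation:
L0 (leaves): [14, 4, 85, 70, 46], target index=2
L1: h(14,4)=(14*31+4)%997=438 [pair 0] h(85,70)=(85*31+70)%997=711 [pair 1] h(46,46)=(46*31+46)%997=475 [pair 2] -> [438, 711, 475]
  Sibling for proof at L0: 70
L2: h(438,711)=(438*31+711)%997=331 [pair 0] h(475,475)=(475*31+475)%997=245 [pair 1] -> [331, 245]
  Sibling for proof at L1: 438
L3: h(331,245)=(331*31+245)%997=536 [pair 0] -> [536]
  Sibling for proof at L2: 245
Root: 536
Proof path (sibling hashes from leaf to root): [70, 438, 245]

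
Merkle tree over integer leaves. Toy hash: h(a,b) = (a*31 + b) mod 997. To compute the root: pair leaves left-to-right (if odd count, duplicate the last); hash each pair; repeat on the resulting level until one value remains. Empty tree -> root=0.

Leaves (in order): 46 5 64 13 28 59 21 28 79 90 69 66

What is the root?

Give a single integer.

Answer: 767

Derivation:
L0: [46, 5, 64, 13, 28, 59, 21, 28, 79, 90, 69, 66]
L1: h(46,5)=(46*31+5)%997=434 h(64,13)=(64*31+13)%997=3 h(28,59)=(28*31+59)%997=927 h(21,28)=(21*31+28)%997=679 h(79,90)=(79*31+90)%997=545 h(69,66)=(69*31+66)%997=211 -> [434, 3, 927, 679, 545, 211]
L2: h(434,3)=(434*31+3)%997=496 h(927,679)=(927*31+679)%997=503 h(545,211)=(545*31+211)%997=157 -> [496, 503, 157]
L3: h(496,503)=(496*31+503)%997=924 h(157,157)=(157*31+157)%997=39 -> [924, 39]
L4: h(924,39)=(924*31+39)%997=767 -> [767]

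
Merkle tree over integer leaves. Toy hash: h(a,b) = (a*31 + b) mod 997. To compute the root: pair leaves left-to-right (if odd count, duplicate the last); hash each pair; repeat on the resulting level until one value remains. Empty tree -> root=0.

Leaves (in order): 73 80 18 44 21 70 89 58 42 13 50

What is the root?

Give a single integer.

Answer: 919

Derivation:
L0: [73, 80, 18, 44, 21, 70, 89, 58, 42, 13, 50]
L1: h(73,80)=(73*31+80)%997=349 h(18,44)=(18*31+44)%997=602 h(21,70)=(21*31+70)%997=721 h(89,58)=(89*31+58)%997=823 h(42,13)=(42*31+13)%997=318 h(50,50)=(50*31+50)%997=603 -> [349, 602, 721, 823, 318, 603]
L2: h(349,602)=(349*31+602)%997=454 h(721,823)=(721*31+823)%997=243 h(318,603)=(318*31+603)%997=491 -> [454, 243, 491]
L3: h(454,243)=(454*31+243)%997=359 h(491,491)=(491*31+491)%997=757 -> [359, 757]
L4: h(359,757)=(359*31+757)%997=919 -> [919]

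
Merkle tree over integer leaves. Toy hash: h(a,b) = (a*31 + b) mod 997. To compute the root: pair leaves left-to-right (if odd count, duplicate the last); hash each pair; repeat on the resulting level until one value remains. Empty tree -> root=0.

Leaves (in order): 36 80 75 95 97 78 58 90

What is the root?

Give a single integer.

L0: [36, 80, 75, 95, 97, 78, 58, 90]
L1: h(36,80)=(36*31+80)%997=199 h(75,95)=(75*31+95)%997=426 h(97,78)=(97*31+78)%997=94 h(58,90)=(58*31+90)%997=891 -> [199, 426, 94, 891]
L2: h(199,426)=(199*31+426)%997=613 h(94,891)=(94*31+891)%997=814 -> [613, 814]
L3: h(613,814)=(613*31+814)%997=874 -> [874]

Answer: 874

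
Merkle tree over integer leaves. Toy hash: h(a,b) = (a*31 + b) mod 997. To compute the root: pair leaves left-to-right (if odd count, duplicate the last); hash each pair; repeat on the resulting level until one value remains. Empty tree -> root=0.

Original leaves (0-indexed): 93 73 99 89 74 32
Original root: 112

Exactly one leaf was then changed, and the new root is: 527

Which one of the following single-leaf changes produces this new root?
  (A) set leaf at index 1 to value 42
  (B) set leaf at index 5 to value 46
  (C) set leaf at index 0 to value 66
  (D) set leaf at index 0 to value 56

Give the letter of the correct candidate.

Answer: D

Derivation:
Original leaves: [93, 73, 99, 89, 74, 32]
Target new root: 527
Try each candidate change and compute the resulting root:
Candidate A: set leaf[1] = 42 -> leaves = [93, 42, 99, 89, 74, 32]
  L0: [93, 42, 99, 89, 74, 32]
  L1: h(93,42)=(93*31+42)%997=931 h(99,89)=(99*31+89)%997=167 h(74,32)=(74*31+32)%997=332 -> [931, 167, 332]
  L2: h(931,167)=(931*31+167)%997=115 h(332,332)=(332*31+332)%997=654 -> [115, 654]
  L3: h(115,654)=(115*31+654)%997=231 -> [231]
  root = 231 != target 527
Candidate B: set leaf[5] = 46 -> leaves = [93, 73, 99, 89, 74, 46]
  L0: [93, 73, 99, 89, 74, 46]
  L1: h(93,73)=(93*31+73)%997=962 h(99,89)=(99*31+89)%997=167 h(74,46)=(74*31+46)%997=346 -> [962, 167, 346]
  L2: h(962,167)=(962*31+167)%997=79 h(346,346)=(346*31+346)%997=105 -> [79, 105]
  L3: h(79,105)=(79*31+105)%997=560 -> [560]
  root = 560 != target 527
Candidate C: set leaf[0] = 66 -> leaves = [66, 73, 99, 89, 74, 32]
  L0: [66, 73, 99, 89, 74, 32]
  L1: h(66,73)=(66*31+73)%997=125 h(99,89)=(99*31+89)%997=167 h(74,32)=(74*31+32)%997=332 -> [125, 167, 332]
  L2: h(125,167)=(125*31+167)%997=54 h(332,332)=(332*31+332)%997=654 -> [54, 654]
  L3: h(54,654)=(54*31+654)%997=334 -> [334]
  root = 334 != target 527
Candidate D: set leaf[0] = 56 -> leaves = [56, 73, 99, 89, 74, 32]
  L0: [56, 73, 99, 89, 74, 32]
  L1: h(56,73)=(56*31+73)%997=812 h(99,89)=(99*31+89)%997=167 h(74,32)=(74*31+32)%997=332 -> [812, 167, 332]
  L2: h(812,167)=(812*31+167)%997=414 h(332,332)=(332*31+332)%997=654 -> [414, 654]
  L3: h(414,654)=(414*31+654)%997=527 -> [527]
  root = 527 == target 527  ** MATCH **
Candidate D produces the target root.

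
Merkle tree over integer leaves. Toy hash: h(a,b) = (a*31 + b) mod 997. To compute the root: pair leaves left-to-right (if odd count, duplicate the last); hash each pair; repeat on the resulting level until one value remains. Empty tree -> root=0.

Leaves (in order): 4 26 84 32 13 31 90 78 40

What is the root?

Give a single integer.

Answer: 83

Derivation:
L0: [4, 26, 84, 32, 13, 31, 90, 78, 40]
L1: h(4,26)=(4*31+26)%997=150 h(84,32)=(84*31+32)%997=642 h(13,31)=(13*31+31)%997=434 h(90,78)=(90*31+78)%997=874 h(40,40)=(40*31+40)%997=283 -> [150, 642, 434, 874, 283]
L2: h(150,642)=(150*31+642)%997=307 h(434,874)=(434*31+874)%997=370 h(283,283)=(283*31+283)%997=83 -> [307, 370, 83]
L3: h(307,370)=(307*31+370)%997=914 h(83,83)=(83*31+83)%997=662 -> [914, 662]
L4: h(914,662)=(914*31+662)%997=83 -> [83]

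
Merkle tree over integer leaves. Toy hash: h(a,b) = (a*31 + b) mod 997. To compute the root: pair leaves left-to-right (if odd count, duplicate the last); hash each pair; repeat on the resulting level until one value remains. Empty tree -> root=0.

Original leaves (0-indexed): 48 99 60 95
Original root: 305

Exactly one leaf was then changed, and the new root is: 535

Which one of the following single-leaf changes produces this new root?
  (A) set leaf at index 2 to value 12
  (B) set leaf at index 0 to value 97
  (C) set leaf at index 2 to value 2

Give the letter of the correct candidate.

Answer: B

Derivation:
Original leaves: [48, 99, 60, 95]
Target new root: 535
Try each candidate change and compute the resulting root:
Candidate A: set leaf[2] = 12 -> leaves = [48, 99, 12, 95]
  L0: [48, 99, 12, 95]
  L1: h(48,99)=(48*31+99)%997=590 h(12,95)=(12*31+95)%997=467 -> [590, 467]
  L2: h(590,467)=(590*31+467)%997=811 -> [811]
  root = 811 != target 535
Candidate B: set leaf[0] = 97 -> leaves = [97, 99, 60, 95]
  L0: [97, 99, 60, 95]
  L1: h(97,99)=(97*31+99)%997=115 h(60,95)=(60*31+95)%997=958 -> [115, 958]
  L2: h(115,958)=(115*31+958)%997=535 -> [535]
  root = 535 == target 535  ** MATCH **
Candidate C: set leaf[2] = 2 -> leaves = [48, 99, 2, 95]
  L0: [48, 99, 2, 95]
  L1: h(48,99)=(48*31+99)%997=590 h(2,95)=(2*31+95)%997=157 -> [590, 157]
  L2: h(590,157)=(590*31+157)%997=501 -> [501]
  root = 501 != target 535
Candidate B produces the target root.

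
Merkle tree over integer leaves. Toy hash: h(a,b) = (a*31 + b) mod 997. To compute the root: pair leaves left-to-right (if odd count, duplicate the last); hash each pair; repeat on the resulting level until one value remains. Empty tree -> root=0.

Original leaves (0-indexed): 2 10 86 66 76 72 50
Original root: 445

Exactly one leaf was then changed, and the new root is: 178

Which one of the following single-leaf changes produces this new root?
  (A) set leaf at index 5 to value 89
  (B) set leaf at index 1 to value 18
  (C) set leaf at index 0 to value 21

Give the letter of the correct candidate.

Answer: C

Derivation:
Original leaves: [2, 10, 86, 66, 76, 72, 50]
Target new root: 178
Try each candidate change and compute the resulting root:
Candidate A: set leaf[5] = 89 -> leaves = [2, 10, 86, 66, 76, 89, 50]
  L0: [2, 10, 86, 66, 76, 89, 50]
  L1: h(2,10)=(2*31+10)%997=72 h(86,66)=(86*31+66)%997=738 h(76,89)=(76*31+89)%997=451 h(50,50)=(50*31+50)%997=603 -> [72, 738, 451, 603]
  L2: h(72,738)=(72*31+738)%997=976 h(451,603)=(451*31+603)%997=626 -> [976, 626]
  L3: h(976,626)=(976*31+626)%997=972 -> [972]
  root = 972 != target 178
Candidate B: set leaf[1] = 18 -> leaves = [2, 18, 86, 66, 76, 72, 50]
  L0: [2, 18, 86, 66, 76, 72, 50]
  L1: h(2,18)=(2*31+18)%997=80 h(86,66)=(86*31+66)%997=738 h(76,72)=(76*31+72)%997=434 h(50,50)=(50*31+50)%997=603 -> [80, 738, 434, 603]
  L2: h(80,738)=(80*31+738)%997=227 h(434,603)=(434*31+603)%997=99 -> [227, 99]
  L3: h(227,99)=(227*31+99)%997=157 -> [157]
  root = 157 != target 178
Candidate C: set leaf[0] = 21 -> leaves = [21, 10, 86, 66, 76, 72, 50]
  L0: [21, 10, 86, 66, 76, 72, 50]
  L1: h(21,10)=(21*31+10)%997=661 h(86,66)=(86*31+66)%997=738 h(76,72)=(76*31+72)%997=434 h(50,50)=(50*31+50)%997=603 -> [661, 738, 434, 603]
  L2: h(661,738)=(661*31+738)%997=292 h(434,603)=(434*31+603)%997=99 -> [292, 99]
  L3: h(292,99)=(292*31+99)%997=178 -> [178]
  root = 178 == target 178  ** MATCH **
Candidate C produces the target root.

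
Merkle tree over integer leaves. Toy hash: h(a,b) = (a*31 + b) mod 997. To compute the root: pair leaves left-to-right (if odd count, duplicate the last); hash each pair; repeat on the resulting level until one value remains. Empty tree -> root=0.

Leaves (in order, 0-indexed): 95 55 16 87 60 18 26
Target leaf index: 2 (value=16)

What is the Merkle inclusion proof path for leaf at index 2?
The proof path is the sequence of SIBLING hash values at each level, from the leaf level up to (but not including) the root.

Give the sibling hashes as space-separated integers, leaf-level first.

Answer: 87 9 227

Derivation:
L0 (leaves): [95, 55, 16, 87, 60, 18, 26], target index=2
L1: h(95,55)=(95*31+55)%997=9 [pair 0] h(16,87)=(16*31+87)%997=583 [pair 1] h(60,18)=(60*31+18)%997=881 [pair 2] h(26,26)=(26*31+26)%997=832 [pair 3] -> [9, 583, 881, 832]
  Sibling for proof at L0: 87
L2: h(9,583)=(9*31+583)%997=862 [pair 0] h(881,832)=(881*31+832)%997=227 [pair 1] -> [862, 227]
  Sibling for proof at L1: 9
L3: h(862,227)=(862*31+227)%997=30 [pair 0] -> [30]
  Sibling for proof at L2: 227
Root: 30
Proof path (sibling hashes from leaf to root): [87, 9, 227]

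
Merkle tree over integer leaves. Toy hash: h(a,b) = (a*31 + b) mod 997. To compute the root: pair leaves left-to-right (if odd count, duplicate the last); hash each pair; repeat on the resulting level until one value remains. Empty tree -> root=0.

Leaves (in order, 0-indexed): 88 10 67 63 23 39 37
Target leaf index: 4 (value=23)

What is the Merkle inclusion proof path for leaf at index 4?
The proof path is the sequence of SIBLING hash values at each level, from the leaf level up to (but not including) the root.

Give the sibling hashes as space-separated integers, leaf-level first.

L0 (leaves): [88, 10, 67, 63, 23, 39, 37], target index=4
L1: h(88,10)=(88*31+10)%997=744 [pair 0] h(67,63)=(67*31+63)%997=146 [pair 1] h(23,39)=(23*31+39)%997=752 [pair 2] h(37,37)=(37*31+37)%997=187 [pair 3] -> [744, 146, 752, 187]
  Sibling for proof at L0: 39
L2: h(744,146)=(744*31+146)%997=279 [pair 0] h(752,187)=(752*31+187)%997=568 [pair 1] -> [279, 568]
  Sibling for proof at L1: 187
L3: h(279,568)=(279*31+568)%997=244 [pair 0] -> [244]
  Sibling for proof at L2: 279
Root: 244
Proof path (sibling hashes from leaf to root): [39, 187, 279]

Answer: 39 187 279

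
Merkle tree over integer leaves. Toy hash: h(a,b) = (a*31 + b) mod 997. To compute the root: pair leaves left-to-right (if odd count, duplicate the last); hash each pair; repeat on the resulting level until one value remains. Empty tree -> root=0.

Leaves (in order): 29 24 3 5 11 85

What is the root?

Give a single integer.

Answer: 391

Derivation:
L0: [29, 24, 3, 5, 11, 85]
L1: h(29,24)=(29*31+24)%997=923 h(3,5)=(3*31+5)%997=98 h(11,85)=(11*31+85)%997=426 -> [923, 98, 426]
L2: h(923,98)=(923*31+98)%997=795 h(426,426)=(426*31+426)%997=671 -> [795, 671]
L3: h(795,671)=(795*31+671)%997=391 -> [391]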